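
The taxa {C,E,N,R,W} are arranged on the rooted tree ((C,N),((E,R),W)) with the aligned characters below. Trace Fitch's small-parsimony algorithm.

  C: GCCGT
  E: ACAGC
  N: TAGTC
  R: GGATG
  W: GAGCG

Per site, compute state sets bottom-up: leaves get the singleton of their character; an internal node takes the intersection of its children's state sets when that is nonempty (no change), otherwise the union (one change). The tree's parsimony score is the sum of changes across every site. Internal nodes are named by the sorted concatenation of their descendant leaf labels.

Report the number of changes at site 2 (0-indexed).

2

site 0, node CN: C={G} ∪ N={T} → {G,T} (+1)
site 0, node ER: E={A} ∪ R={G} → {A,G} (+1)
site 0, node ERW: ER={A,G} ∩ W={G} → {G} (+0)
site 0, node CENRW: CN={G,T} ∩ ERW={G} → {G} (+0)
site 1, node CN: C={C} ∪ N={A} → {A,C} (+1)
site 1, node ER: E={C} ∪ R={G} → {C,G} (+1)
site 1, node ERW: ER={C,G} ∪ W={A} → {A,C,G} (+1)
site 1, node CENRW: CN={A,C} ∩ ERW={A,C,G} → {A,C} (+0)
site 2, node CN: C={C} ∪ N={G} → {C,G} (+1)
site 2, node ER: E={A} ∩ R={A} → {A} (+0)
site 2, node ERW: ER={A} ∪ W={G} → {A,G} (+1)
site 2, node CENRW: CN={C,G} ∩ ERW={A,G} → {G} (+0)
site 3, node CN: C={G} ∪ N={T} → {G,T} (+1)
site 3, node ER: E={G} ∪ R={T} → {G,T} (+1)
site 3, node ERW: ER={G,T} ∪ W={C} → {C,G,T} (+1)
site 3, node CENRW: CN={G,T} ∩ ERW={C,G,T} → {G,T} (+0)
site 4, node CN: C={T} ∪ N={C} → {C,T} (+1)
site 4, node ER: E={C} ∪ R={G} → {C,G} (+1)
site 4, node ERW: ER={C,G} ∩ W={G} → {G} (+0)
site 4, node CENRW: CN={C,T} ∪ ERW={G} → {C,G,T} (+1)
per-site changes: [2, 3, 2, 3, 3]; total = 13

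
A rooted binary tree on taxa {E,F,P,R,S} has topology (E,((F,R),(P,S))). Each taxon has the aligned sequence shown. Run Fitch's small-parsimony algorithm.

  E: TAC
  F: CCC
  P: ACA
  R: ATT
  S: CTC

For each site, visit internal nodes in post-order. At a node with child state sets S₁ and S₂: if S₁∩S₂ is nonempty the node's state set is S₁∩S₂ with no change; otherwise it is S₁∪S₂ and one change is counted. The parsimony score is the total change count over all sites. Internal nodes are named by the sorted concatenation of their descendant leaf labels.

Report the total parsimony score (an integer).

[col 0] FR: children F:{C}, R:{A} ∪→ {A,C}; cost 1
[col 0] PS: children P:{A}, S:{C} ∪→ {A,C}; cost 1
[col 0] FPRS: children FR:{A,C}, PS:{A,C} ∩→ {A,C}; cost 0
[col 0] EFPRS: children E:{T}, FPRS:{A,C} ∪→ {A,C,T}; cost 1
[col 1] FR: children F:{C}, R:{T} ∪→ {C,T}; cost 1
[col 1] PS: children P:{C}, S:{T} ∪→ {C,T}; cost 1
[col 1] FPRS: children FR:{C,T}, PS:{C,T} ∩→ {C,T}; cost 0
[col 1] EFPRS: children E:{A}, FPRS:{C,T} ∪→ {A,C,T}; cost 1
[col 2] FR: children F:{C}, R:{T} ∪→ {C,T}; cost 1
[col 2] PS: children P:{A}, S:{C} ∪→ {A,C}; cost 1
[col 2] FPRS: children FR:{C,T}, PS:{A,C} ∩→ {C}; cost 0
[col 2] EFPRS: children E:{C}, FPRS:{C} ∩→ {C}; cost 0
per-site changes: [3, 3, 2]; total = 8

8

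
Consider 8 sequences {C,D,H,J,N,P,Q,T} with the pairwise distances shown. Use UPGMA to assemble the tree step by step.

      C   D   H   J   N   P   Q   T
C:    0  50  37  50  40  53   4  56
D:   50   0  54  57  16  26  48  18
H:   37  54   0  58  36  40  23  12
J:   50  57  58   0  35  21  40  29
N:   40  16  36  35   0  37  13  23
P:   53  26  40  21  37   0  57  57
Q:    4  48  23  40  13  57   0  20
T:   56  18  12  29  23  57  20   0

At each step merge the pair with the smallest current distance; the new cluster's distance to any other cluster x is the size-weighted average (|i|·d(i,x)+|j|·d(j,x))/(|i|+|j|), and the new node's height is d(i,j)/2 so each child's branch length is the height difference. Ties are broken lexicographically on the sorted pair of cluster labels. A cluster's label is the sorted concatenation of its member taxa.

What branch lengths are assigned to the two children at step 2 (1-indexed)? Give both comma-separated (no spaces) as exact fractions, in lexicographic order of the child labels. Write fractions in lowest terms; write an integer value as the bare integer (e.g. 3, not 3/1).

6,6

step 1: merge (C,Q) at d=4; branch lengths C→2, Q→2; new cluster CQ
  updated: d(CQ,D)=49, d(CQ,H)=30, d(CQ,J)=45, d(CQ,N)=53/2, d(CQ,P)=55, d(CQ,T)=38
step 2: merge (H,T) at d=12; branch lengths H→6, T→6; new cluster HT
  updated: d(CQ,HT)=34, d(D,HT)=36, d(HT,J)=87/2, d(HT,N)=59/2, d(HT,P)=97/2
step 3: merge (D,N) at d=16; branch lengths D→8, N→8; new cluster DN
  updated: d(CQ,DN)=151/4, d(DN,HT)=131/4, d(DN,J)=46, d(DN,P)=63/2
step 4: merge (J,P) at d=21; branch lengths J→21/2, P→21/2; new cluster JP
  updated: d(CQ,JP)=50, d(DN,JP)=155/4, d(HT,JP)=46
step 5: merge (DN,HT) at d=131/4; branch lengths DN→67/8, HT→83/8; new cluster DHNT
  updated: d(CQ,DHNT)=287/8, d(DHNT,JP)=339/8
step 6: merge (CQ,DHNT) at d=287/8; branch lengths CQ→255/16, DHNT→25/16; new cluster CDHNQT
  updated: d(CDHNQT,JP)=539/12
step 7: merge (CDHNQT,JP) at d=539/12; branch lengths CDHNQT→217/48, JP→287/24; new cluster CDHJNPQT
final tree: (((C:2,Q:2):255/16,((D:8,N:8):67/8,(H:6,T:6):83/8):25/16):217/48,(J:21/2,P:21/2):287/24)
total length: 5075/48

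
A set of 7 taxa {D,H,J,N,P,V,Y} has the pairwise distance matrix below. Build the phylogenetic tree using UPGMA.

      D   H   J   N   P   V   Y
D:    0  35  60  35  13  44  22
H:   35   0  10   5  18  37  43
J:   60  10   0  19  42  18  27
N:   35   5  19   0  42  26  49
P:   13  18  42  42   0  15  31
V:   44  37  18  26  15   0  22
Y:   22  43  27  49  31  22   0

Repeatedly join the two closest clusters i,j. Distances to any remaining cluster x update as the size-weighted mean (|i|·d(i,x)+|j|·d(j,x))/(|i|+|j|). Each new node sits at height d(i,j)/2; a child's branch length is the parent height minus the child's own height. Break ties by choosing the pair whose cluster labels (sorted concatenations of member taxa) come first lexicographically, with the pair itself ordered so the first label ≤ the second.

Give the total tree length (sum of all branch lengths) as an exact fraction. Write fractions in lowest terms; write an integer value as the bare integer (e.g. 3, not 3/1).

309/4

1. join H+N (d=5) ⇒ HN; edges |H|=5/2, |N|=5/2
  updated: d(D,HN)=35, d(HN,J)=29/2, d(HN,P)=30, d(HN,V)=63/2, d(HN,Y)=46
2. join D+P (d=13) ⇒ DP; edges |D|=13/2, |P|=13/2
  updated: d(DP,HN)=65/2, d(DP,J)=51, d(DP,V)=59/2, d(DP,Y)=53/2
3. join HN+J (d=29/2) ⇒ HJN; edges |HN|=19/4, |J|=29/4
  updated: d(DP,HJN)=116/3, d(HJN,V)=27, d(HJN,Y)=119/3
4. join V+Y (d=22) ⇒ VY; edges |V|=11, |Y|=11
  updated: d(DP,VY)=28, d(HJN,VY)=100/3
5. join DP+VY (d=28) ⇒ DPVY; edges |DP|=15/2, |VY|=3
  updated: d(DPVY,HJN)=36
6. join DPVY+HJN (d=36) ⇒ DHJNPVY; edges |DPVY|=4, |HJN|=43/4
final tree: (((D:13/2,P:13/2):15/2,(V:11,Y:11):3):4,((H:5/2,N:5/2):19/4,J:29/4):43/4)
total length: 309/4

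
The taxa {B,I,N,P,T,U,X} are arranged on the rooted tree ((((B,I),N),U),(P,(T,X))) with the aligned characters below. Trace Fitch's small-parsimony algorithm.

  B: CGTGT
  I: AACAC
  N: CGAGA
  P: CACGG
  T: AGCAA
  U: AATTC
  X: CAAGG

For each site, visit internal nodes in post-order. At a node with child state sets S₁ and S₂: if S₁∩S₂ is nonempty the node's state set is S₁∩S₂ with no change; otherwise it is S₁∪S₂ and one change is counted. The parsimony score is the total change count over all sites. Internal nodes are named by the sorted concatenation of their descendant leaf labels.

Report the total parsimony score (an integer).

17

BI@0: {C} ∪ {A} = {A,C} (union, +1)
BIN@0: {A,C} ∩ {C} = {C} (intersection, +0)
BINU@0: {C} ∪ {A} = {A,C} (union, +1)
TX@0: {A} ∪ {C} = {A,C} (union, +1)
PTX@0: {C} ∩ {A,C} = {C} (intersection, +0)
BINPTUX@0: {A,C} ∩ {C} = {C} (intersection, +0)
BI@1: {G} ∪ {A} = {A,G} (union, +1)
BIN@1: {A,G} ∩ {G} = {G} (intersection, +0)
BINU@1: {G} ∪ {A} = {A,G} (union, +1)
TX@1: {G} ∪ {A} = {A,G} (union, +1)
PTX@1: {A} ∩ {A,G} = {A} (intersection, +0)
BINPTUX@1: {A,G} ∩ {A} = {A} (intersection, +0)
BI@2: {T} ∪ {C} = {C,T} (union, +1)
BIN@2: {C,T} ∪ {A} = {A,C,T} (union, +1)
BINU@2: {A,C,T} ∩ {T} = {T} (intersection, +0)
TX@2: {C} ∪ {A} = {A,C} (union, +1)
PTX@2: {C} ∩ {A,C} = {C} (intersection, +0)
BINPTUX@2: {T} ∪ {C} = {C,T} (union, +1)
BI@3: {G} ∪ {A} = {A,G} (union, +1)
BIN@3: {A,G} ∩ {G} = {G} (intersection, +0)
BINU@3: {G} ∪ {T} = {G,T} (union, +1)
TX@3: {A} ∪ {G} = {A,G} (union, +1)
PTX@3: {G} ∩ {A,G} = {G} (intersection, +0)
BINPTUX@3: {G,T} ∩ {G} = {G} (intersection, +0)
BI@4: {T} ∪ {C} = {C,T} (union, +1)
BIN@4: {C,T} ∪ {A} = {A,C,T} (union, +1)
BINU@4: {A,C,T} ∩ {C} = {C} (intersection, +0)
TX@4: {A} ∪ {G} = {A,G} (union, +1)
PTX@4: {G} ∩ {A,G} = {G} (intersection, +0)
BINPTUX@4: {C} ∪ {G} = {C,G} (union, +1)
per-site changes: [3, 3, 4, 3, 4]; total = 17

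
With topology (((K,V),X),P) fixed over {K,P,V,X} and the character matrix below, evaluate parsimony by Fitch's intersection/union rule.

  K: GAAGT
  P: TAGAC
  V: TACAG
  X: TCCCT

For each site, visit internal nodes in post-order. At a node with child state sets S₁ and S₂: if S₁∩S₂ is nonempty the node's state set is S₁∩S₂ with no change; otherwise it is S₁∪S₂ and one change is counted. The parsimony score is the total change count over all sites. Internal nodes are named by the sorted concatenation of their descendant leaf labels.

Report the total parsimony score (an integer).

8

[col 0] KV: children K:{G}, V:{T} ∪→ {G,T}; cost 1
[col 0] KVX: children KV:{G,T}, X:{T} ∩→ {T}; cost 0
[col 0] KPVX: children KVX:{T}, P:{T} ∩→ {T}; cost 0
[col 1] KV: children K:{A}, V:{A} ∩→ {A}; cost 0
[col 1] KVX: children KV:{A}, X:{C} ∪→ {A,C}; cost 1
[col 1] KPVX: children KVX:{A,C}, P:{A} ∩→ {A}; cost 0
[col 2] KV: children K:{A}, V:{C} ∪→ {A,C}; cost 1
[col 2] KVX: children KV:{A,C}, X:{C} ∩→ {C}; cost 0
[col 2] KPVX: children KVX:{C}, P:{G} ∪→ {C,G}; cost 1
[col 3] KV: children K:{G}, V:{A} ∪→ {A,G}; cost 1
[col 3] KVX: children KV:{A,G}, X:{C} ∪→ {A,C,G}; cost 1
[col 3] KPVX: children KVX:{A,C,G}, P:{A} ∩→ {A}; cost 0
[col 4] KV: children K:{T}, V:{G} ∪→ {G,T}; cost 1
[col 4] KVX: children KV:{G,T}, X:{T} ∩→ {T}; cost 0
[col 4] KPVX: children KVX:{T}, P:{C} ∪→ {C,T}; cost 1
per-site changes: [1, 1, 2, 2, 2]; total = 8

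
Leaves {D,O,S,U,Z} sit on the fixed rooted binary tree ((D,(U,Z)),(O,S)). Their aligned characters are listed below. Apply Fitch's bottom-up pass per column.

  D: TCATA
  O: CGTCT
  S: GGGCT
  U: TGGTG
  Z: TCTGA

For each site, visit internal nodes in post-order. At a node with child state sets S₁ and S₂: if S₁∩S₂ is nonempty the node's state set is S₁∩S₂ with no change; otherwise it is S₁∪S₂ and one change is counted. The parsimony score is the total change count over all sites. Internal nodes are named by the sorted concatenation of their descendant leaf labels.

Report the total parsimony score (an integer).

11

site 0, node UZ: U={T} ∩ Z={T} → {T} (+0)
site 0, node DUZ: D={T} ∩ UZ={T} → {T} (+0)
site 0, node OS: O={C} ∪ S={G} → {C,G} (+1)
site 0, node DOSUZ: DUZ={T} ∪ OS={C,G} → {C,G,T} (+1)
site 1, node UZ: U={G} ∪ Z={C} → {C,G} (+1)
site 1, node DUZ: D={C} ∩ UZ={C,G} → {C} (+0)
site 1, node OS: O={G} ∩ S={G} → {G} (+0)
site 1, node DOSUZ: DUZ={C} ∪ OS={G} → {C,G} (+1)
site 2, node UZ: U={G} ∪ Z={T} → {G,T} (+1)
site 2, node DUZ: D={A} ∪ UZ={G,T} → {A,G,T} (+1)
site 2, node OS: O={T} ∪ S={G} → {G,T} (+1)
site 2, node DOSUZ: DUZ={A,G,T} ∩ OS={G,T} → {G,T} (+0)
site 3, node UZ: U={T} ∪ Z={G} → {G,T} (+1)
site 3, node DUZ: D={T} ∩ UZ={G,T} → {T} (+0)
site 3, node OS: O={C} ∩ S={C} → {C} (+0)
site 3, node DOSUZ: DUZ={T} ∪ OS={C} → {C,T} (+1)
site 4, node UZ: U={G} ∪ Z={A} → {A,G} (+1)
site 4, node DUZ: D={A} ∩ UZ={A,G} → {A} (+0)
site 4, node OS: O={T} ∩ S={T} → {T} (+0)
site 4, node DOSUZ: DUZ={A} ∪ OS={T} → {A,T} (+1)
per-site changes: [2, 2, 3, 2, 2]; total = 11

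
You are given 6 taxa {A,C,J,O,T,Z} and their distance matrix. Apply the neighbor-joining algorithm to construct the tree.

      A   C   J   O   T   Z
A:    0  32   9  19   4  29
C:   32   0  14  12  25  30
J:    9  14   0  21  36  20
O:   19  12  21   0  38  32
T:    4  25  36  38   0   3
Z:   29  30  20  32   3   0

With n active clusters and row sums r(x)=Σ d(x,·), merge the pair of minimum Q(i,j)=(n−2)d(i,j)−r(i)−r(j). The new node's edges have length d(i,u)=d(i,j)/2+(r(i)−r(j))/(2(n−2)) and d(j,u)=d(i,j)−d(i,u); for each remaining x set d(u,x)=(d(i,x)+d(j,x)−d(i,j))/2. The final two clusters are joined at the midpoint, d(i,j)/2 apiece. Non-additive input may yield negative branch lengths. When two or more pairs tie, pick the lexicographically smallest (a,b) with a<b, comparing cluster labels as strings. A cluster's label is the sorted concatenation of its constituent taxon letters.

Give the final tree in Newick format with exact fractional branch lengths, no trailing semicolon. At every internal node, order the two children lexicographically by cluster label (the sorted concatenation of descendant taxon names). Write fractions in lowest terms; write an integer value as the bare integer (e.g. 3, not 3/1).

(((A:33/16,(T:1/2,Z:5/2):207/16):103/16,(C:23/4,O:25/4):123/16):61/32,J:61/32)

step 1: merge (T,Z) at d=3, Q=-208; branch lengths T→1/2, Z→5/2; new cluster TZ
  updated: d(A,TZ)=15, d(C,TZ)=26, d(J,TZ)=53/2, d(O,TZ)=67/2
step 2: merge (C,O) at d=12, Q=-267/2; branch lengths C→23/4, O→25/4; new cluster CO
  updated: d(A,CO)=39/2, d(CO,J)=23/2, d(CO,TZ)=95/4
step 3: merge (A,TZ) at d=15, Q=-315/4; branch lengths A→33/16, TZ→207/16; new cluster ATZ
  updated: d(ATZ,CO)=113/8, d(ATZ,J)=41/4
step 4: merge (ATZ,CO) at d=113/8, Q=-287/8; branch lengths ATZ→103/16, CO→123/16; new cluster ACOTZ
  updated: d(ACOTZ,J)=61/16
step 5: merge (ACOTZ,J) at d=61/16; branch lengths ACOTZ→61/32, J→61/32; new cluster ACJOTZ
final tree: (((A:33/16,(T:1/2,Z:5/2):207/16):103/16,(C:23/4,O:25/4):123/16):61/32,J:61/32)
total length: 767/16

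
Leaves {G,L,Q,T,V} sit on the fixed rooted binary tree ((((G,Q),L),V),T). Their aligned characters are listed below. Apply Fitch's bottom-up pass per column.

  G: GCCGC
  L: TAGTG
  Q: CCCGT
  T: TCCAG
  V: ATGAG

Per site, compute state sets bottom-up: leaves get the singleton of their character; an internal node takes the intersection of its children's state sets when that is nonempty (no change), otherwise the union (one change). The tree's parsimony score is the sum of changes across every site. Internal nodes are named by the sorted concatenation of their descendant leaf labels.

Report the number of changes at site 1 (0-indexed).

site 0, node GQ: G={G} ∪ Q={C} → {C,G} (+1)
site 0, node GLQ: GQ={C,G} ∪ L={T} → {C,G,T} (+1)
site 0, node GLQV: GLQ={C,G,T} ∪ V={A} → {A,C,G,T} (+1)
site 0, node GLQTV: GLQV={A,C,G,T} ∩ T={T} → {T} (+0)
site 1, node GQ: G={C} ∩ Q={C} → {C} (+0)
site 1, node GLQ: GQ={C} ∪ L={A} → {A,C} (+1)
site 1, node GLQV: GLQ={A,C} ∪ V={T} → {A,C,T} (+1)
site 1, node GLQTV: GLQV={A,C,T} ∩ T={C} → {C} (+0)
site 2, node GQ: G={C} ∩ Q={C} → {C} (+0)
site 2, node GLQ: GQ={C} ∪ L={G} → {C,G} (+1)
site 2, node GLQV: GLQ={C,G} ∩ V={G} → {G} (+0)
site 2, node GLQTV: GLQV={G} ∪ T={C} → {C,G} (+1)
site 3, node GQ: G={G} ∩ Q={G} → {G} (+0)
site 3, node GLQ: GQ={G} ∪ L={T} → {G,T} (+1)
site 3, node GLQV: GLQ={G,T} ∪ V={A} → {A,G,T} (+1)
site 3, node GLQTV: GLQV={A,G,T} ∩ T={A} → {A} (+0)
site 4, node GQ: G={C} ∪ Q={T} → {C,T} (+1)
site 4, node GLQ: GQ={C,T} ∪ L={G} → {C,G,T} (+1)
site 4, node GLQV: GLQ={C,G,T} ∩ V={G} → {G} (+0)
site 4, node GLQTV: GLQV={G} ∩ T={G} → {G} (+0)
per-site changes: [3, 2, 2, 2, 2]; total = 11

2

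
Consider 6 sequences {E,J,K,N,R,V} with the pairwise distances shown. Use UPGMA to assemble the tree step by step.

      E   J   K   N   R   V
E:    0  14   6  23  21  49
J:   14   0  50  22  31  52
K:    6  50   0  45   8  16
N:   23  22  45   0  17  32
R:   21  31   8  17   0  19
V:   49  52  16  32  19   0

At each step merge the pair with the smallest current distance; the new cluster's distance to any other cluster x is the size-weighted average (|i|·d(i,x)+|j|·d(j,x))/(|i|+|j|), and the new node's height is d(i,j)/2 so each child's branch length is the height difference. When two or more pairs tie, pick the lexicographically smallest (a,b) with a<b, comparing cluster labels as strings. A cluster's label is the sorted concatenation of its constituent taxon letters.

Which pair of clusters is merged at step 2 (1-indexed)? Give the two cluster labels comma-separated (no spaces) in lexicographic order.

iteration 1: select E,K (d=6); attach at lengths (3, 3); label the merged cluster EK
  updated: d(EK,J)=32, d(EK,N)=34, d(EK,R)=29/2, d(EK,V)=65/2
iteration 2: select EK,R (d=29/2); attach at lengths (17/4, 29/4); label the merged cluster EKR
  updated: d(EKR,J)=95/3, d(EKR,N)=85/3, d(EKR,V)=28
iteration 3: select J,N (d=22); attach at lengths (11, 11); label the merged cluster JN
  updated: d(EKR,JN)=30, d(JN,V)=42
iteration 4: select EKR,V (d=28); attach at lengths (27/4, 14); label the merged cluster EKRV
  updated: d(EKRV,JN)=33
iteration 5: select EKRV,JN (d=33); attach at lengths (5/2, 11/2); label the merged cluster EJKNRV
final tree: ((((E:3,K:3):17/4,R:29/4):27/4,V:14):5/2,(J:11,N:11):11/2)
total length: 273/4

EK,R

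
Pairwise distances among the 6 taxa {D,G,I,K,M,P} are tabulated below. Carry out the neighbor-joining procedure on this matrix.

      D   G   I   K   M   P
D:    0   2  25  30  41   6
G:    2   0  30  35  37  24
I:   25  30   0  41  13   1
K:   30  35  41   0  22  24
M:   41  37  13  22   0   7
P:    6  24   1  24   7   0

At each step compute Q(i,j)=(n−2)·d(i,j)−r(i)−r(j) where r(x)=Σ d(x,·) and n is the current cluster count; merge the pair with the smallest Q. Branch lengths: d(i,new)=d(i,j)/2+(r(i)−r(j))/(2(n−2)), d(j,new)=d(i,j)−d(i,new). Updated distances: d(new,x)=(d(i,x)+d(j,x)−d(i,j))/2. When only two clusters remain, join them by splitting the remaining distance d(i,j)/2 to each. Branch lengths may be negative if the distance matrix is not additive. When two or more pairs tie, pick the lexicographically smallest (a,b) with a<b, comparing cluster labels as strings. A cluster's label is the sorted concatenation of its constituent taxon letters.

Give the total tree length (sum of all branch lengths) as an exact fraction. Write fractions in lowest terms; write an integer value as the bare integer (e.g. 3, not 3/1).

823/16

step 1: merge (D,G) at d=2, Q=-224; branch lengths D→-2, G→4; new cluster DG
  updated: d(DG,I)=53/2, d(DG,K)=63/2, d(DG,M)=38, d(DG,P)=14
step 2: merge (DG,K) at d=63/2, Q=-134; branch lengths DG→43/3, K→103/6; new cluster DGK
  updated: d(DGK,I)=18, d(DGK,M)=57/4, d(DGK,P)=13/4
step 3: merge (DGK,M) at d=57/4, Q=-165/4; branch lengths DGK→119/16, M→109/16; new cluster DGKM
  updated: d(DGKM,I)=67/8, d(DGKM,P)=-2
step 4: merge (DGKM,I) at d=67/8, Q=-59/8; branch lengths DGKM→43/16, I→91/16; new cluster DGIKM
  updated: d(DGIKM,P)=-75/16
step 5: merge (DGIKM,P) at d=-75/16; branch lengths DGIKM→-75/32, P→-75/32; new cluster DGIKMP
final tree: (((((D:-2,G:4):43/3,K:103/6):119/16,M:109/16):43/16,I:91/16):-75/32,P:-75/32)
total length: 823/16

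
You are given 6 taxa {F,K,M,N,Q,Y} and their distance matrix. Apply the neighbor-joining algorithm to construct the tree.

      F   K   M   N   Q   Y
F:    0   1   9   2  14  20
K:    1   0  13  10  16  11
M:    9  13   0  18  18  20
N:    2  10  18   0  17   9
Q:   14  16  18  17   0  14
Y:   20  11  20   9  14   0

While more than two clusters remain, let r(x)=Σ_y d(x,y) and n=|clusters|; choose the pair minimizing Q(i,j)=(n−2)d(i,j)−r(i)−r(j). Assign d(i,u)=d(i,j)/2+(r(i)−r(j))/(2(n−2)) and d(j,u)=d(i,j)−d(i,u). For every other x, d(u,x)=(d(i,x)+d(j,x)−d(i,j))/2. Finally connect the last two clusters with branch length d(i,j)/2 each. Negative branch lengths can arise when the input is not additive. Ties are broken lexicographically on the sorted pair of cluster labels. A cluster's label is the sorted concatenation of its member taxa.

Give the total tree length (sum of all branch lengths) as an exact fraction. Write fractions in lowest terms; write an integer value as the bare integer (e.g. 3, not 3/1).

545/16

step 1: merge (Q,Y) at d=14, Q=-97; branch lengths Q→61/8, Y→51/8; new cluster QY
  updated: d(F,QY)=10, d(K,QY)=13/2, d(M,QY)=12, d(N,QY)=6
step 2: merge (N,QY) at d=6, Q=-105/2; branch lengths N→13/4, QY→11/4; new cluster NQY
  updated: d(F,NQY)=3, d(K,NQY)=21/4, d(M,NQY)=12
step 3: merge (F,K) at d=1, Q=-121/4; branch lengths F→-17/16, K→33/16; new cluster FK
  updated: d(FK,M)=21/2, d(FK,NQY)=29/8
step 4: merge (FK,M) at d=21/2, Q=-209/8; branch lengths FK→17/16, M→151/16; new cluster FKM
  updated: d(FKM,NQY)=41/16
step 5: merge (FKM,NQY) at d=41/16; branch lengths FKM→41/32, NQY→41/32; new cluster FKMNQY
final tree: (((F:-17/16,K:33/16):17/16,M:151/16):41/32,(N:13/4,(Q:61/8,Y:51/8):11/4):41/32)
total length: 545/16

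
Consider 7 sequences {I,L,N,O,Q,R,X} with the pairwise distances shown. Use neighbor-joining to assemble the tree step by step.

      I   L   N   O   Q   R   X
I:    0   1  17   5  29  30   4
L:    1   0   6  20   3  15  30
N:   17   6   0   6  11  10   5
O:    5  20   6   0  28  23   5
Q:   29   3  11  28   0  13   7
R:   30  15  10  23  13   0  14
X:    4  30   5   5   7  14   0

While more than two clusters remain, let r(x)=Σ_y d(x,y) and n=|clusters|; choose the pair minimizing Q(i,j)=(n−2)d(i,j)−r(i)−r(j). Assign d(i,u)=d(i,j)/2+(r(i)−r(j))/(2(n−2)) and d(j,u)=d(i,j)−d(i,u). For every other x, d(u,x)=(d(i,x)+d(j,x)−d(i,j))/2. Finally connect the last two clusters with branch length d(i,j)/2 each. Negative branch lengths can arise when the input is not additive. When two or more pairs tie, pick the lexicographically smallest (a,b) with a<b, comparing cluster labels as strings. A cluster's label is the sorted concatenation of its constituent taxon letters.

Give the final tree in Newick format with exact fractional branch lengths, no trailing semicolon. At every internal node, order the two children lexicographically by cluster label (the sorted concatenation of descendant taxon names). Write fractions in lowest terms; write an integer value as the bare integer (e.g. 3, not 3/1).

iteration 1: select I,L (d=1, Q=-156); attach at lengths (8/5, -3/5); label the merged cluster IL
  updated: d(IL,N)=11, d(IL,O)=12, d(IL,Q)=31/2, d(IL,R)=22, d(IL,X)=33/2
iteration 2: select Q,R (d=13, Q=-209/2); attach at lengths (89/16, 119/16); label the merged cluster QR
  updated: d(IL,QR)=49/4, d(N,QR)=4, d(O,QR)=19, d(QR,X)=4
iteration 3: select IL,O (d=12, Q=-231/4); attach at lengths (61/8, 35/8); label the merged cluster ILO
  updated: d(ILO,N)=5/2, d(ILO,QR)=77/8, d(ILO,X)=19/4
iteration 4: select ILO,N (d=5/2, Q=-187/8); attach at lengths (83/32, -3/32); label the merged cluster ILNO
  updated: d(ILNO,QR)=89/16, d(ILNO,X)=29/8
iteration 5: select ILNO,QR (d=89/16, Q=-211/16); attach at lengths (83/32, 95/32); label the merged cluster ILNOQR
  updated: d(ILNOQR,X)=33/32
iteration 6: select ILNOQR,X (d=33/32); attach at lengths (33/64, 33/64); label the merged cluster ILNOQRX
final tree: (((((I:8/5,L:-3/5):61/8,O:35/8):83/32,N:-3/32):83/32,(Q:89/16,R:119/16):95/32):33/64,X:33/64)
total length: 1123/32

(((((I:8/5,L:-3/5):61/8,O:35/8):83/32,N:-3/32):83/32,(Q:89/16,R:119/16):95/32):33/64,X:33/64)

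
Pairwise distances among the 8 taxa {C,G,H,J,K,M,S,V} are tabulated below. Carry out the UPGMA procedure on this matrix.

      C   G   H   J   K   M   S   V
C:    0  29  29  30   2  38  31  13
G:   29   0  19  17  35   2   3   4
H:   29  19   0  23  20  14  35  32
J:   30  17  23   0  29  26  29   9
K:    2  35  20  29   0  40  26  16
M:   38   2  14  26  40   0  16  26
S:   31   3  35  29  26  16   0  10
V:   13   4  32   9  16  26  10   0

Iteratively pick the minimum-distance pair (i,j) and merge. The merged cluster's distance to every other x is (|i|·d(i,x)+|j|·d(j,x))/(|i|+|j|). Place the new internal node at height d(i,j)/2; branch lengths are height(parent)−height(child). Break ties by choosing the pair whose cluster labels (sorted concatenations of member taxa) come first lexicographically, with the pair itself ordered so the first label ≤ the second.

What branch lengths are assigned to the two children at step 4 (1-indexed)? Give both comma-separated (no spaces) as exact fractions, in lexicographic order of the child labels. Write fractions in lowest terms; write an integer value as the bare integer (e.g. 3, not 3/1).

15/4,19/4

1. join C+K (d=2) ⇒ CK; edges |C|=1, |K|=1
  updated: d(CK,G)=32, d(CK,H)=49/2, d(CK,J)=59/2, d(CK,M)=39, d(CK,S)=57/2, d(CK,V)=29/2
2. join G+M (d=2) ⇒ GM; edges |G|=1, |M|=1
  updated: d(CK,GM)=71/2, d(GM,H)=33/2, d(GM,J)=43/2, d(GM,S)=19/2, d(GM,V)=15
3. join J+V (d=9) ⇒ JV; edges |J|=9/2, |V|=9/2
  updated: d(CK,JV)=22, d(GM,JV)=73/4, d(H,JV)=55/2, d(JV,S)=39/2
4. join GM+S (d=19/2) ⇒ GMS; edges |GM|=15/4, |S|=19/4
  updated: d(CK,GMS)=199/6, d(GMS,H)=68/3, d(GMS,JV)=56/3
5. join GMS+JV (d=56/3) ⇒ GJMSV; edges |GMS|=55/12, |JV|=29/6
  updated: d(CK,GJMSV)=287/10, d(GJMSV,H)=123/5
6. join CK+H (d=49/2) ⇒ CHK; edges |CK|=45/4, |H|=49/4
  updated: d(CHK,GJMSV)=82/3
7. join CHK+GJMSV (d=82/3) ⇒ CGHJKMSV; edges |CHK|=17/12, |GJMSV|=13/3
final tree: (((C:1,K:1):45/4,H:49/4):17/12,(((G:1,M:1):15/4,S:19/4):55/12,(J:9/2,V:9/2):29/6):13/3)
total length: 361/6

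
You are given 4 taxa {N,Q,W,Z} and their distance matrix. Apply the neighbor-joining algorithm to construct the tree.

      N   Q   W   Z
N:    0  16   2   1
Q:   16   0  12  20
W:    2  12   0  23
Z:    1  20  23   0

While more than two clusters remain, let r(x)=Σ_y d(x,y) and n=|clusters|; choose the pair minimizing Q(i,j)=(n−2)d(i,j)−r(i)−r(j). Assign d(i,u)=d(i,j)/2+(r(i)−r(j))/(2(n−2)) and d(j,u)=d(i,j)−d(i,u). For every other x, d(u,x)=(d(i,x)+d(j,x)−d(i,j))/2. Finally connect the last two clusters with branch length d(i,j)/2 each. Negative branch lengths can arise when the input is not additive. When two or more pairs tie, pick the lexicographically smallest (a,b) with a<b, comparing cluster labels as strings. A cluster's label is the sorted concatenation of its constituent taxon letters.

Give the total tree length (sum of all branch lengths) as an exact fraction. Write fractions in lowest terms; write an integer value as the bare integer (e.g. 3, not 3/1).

iteration 1: select N,Z (d=1, Q=-61); attach at lengths (-23/4, 27/4); label the merged cluster NZ
  updated: d(NZ,Q)=35/2, d(NZ,W)=12
iteration 2: select NZ,Q (d=35/2, Q=-83/2); attach at lengths (35/4, 35/4); label the merged cluster NQZ
  updated: d(NQZ,W)=13/4
iteration 3: select NQZ,W (d=13/4); attach at lengths (13/8, 13/8); label the merged cluster NQWZ
final tree: (((N:-23/4,Z:27/4):35/4,Q:35/4):13/8,W:13/8)
total length: 87/4

87/4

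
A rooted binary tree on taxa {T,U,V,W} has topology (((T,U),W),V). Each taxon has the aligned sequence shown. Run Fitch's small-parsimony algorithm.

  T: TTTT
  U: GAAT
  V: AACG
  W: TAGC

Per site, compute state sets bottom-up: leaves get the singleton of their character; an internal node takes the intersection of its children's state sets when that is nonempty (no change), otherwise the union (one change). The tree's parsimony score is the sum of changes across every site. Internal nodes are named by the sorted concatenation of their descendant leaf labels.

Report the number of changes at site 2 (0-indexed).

3

[col 0] TU: children T:{T}, U:{G} ∪→ {G,T}; cost 1
[col 0] TUW: children TU:{G,T}, W:{T} ∩→ {T}; cost 0
[col 0] TUVW: children TUW:{T}, V:{A} ∪→ {A,T}; cost 1
[col 1] TU: children T:{T}, U:{A} ∪→ {A,T}; cost 1
[col 1] TUW: children TU:{A,T}, W:{A} ∩→ {A}; cost 0
[col 1] TUVW: children TUW:{A}, V:{A} ∩→ {A}; cost 0
[col 2] TU: children T:{T}, U:{A} ∪→ {A,T}; cost 1
[col 2] TUW: children TU:{A,T}, W:{G} ∪→ {A,G,T}; cost 1
[col 2] TUVW: children TUW:{A,G,T}, V:{C} ∪→ {A,C,G,T}; cost 1
[col 3] TU: children T:{T}, U:{T} ∩→ {T}; cost 0
[col 3] TUW: children TU:{T}, W:{C} ∪→ {C,T}; cost 1
[col 3] TUVW: children TUW:{C,T}, V:{G} ∪→ {C,G,T}; cost 1
per-site changes: [2, 1, 3, 2]; total = 8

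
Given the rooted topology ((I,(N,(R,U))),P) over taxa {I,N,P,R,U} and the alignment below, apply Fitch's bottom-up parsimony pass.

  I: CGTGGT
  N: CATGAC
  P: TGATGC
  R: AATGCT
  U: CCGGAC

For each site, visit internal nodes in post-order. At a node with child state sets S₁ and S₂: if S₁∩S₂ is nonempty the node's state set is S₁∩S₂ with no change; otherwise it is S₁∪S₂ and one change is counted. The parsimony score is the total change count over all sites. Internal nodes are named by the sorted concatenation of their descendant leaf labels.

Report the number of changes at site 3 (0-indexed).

RU@0: {A} ∪ {C} = {A,C} (union, +1)
NRU@0: {C} ∩ {A,C} = {C} (intersection, +0)
INRU@0: {C} ∩ {C} = {C} (intersection, +0)
INPRU@0: {C} ∪ {T} = {C,T} (union, +1)
RU@1: {A} ∪ {C} = {A,C} (union, +1)
NRU@1: {A} ∩ {A,C} = {A} (intersection, +0)
INRU@1: {G} ∪ {A} = {A,G} (union, +1)
INPRU@1: {A,G} ∩ {G} = {G} (intersection, +0)
RU@2: {T} ∪ {G} = {G,T} (union, +1)
NRU@2: {T} ∩ {G,T} = {T} (intersection, +0)
INRU@2: {T} ∩ {T} = {T} (intersection, +0)
INPRU@2: {T} ∪ {A} = {A,T} (union, +1)
RU@3: {G} ∩ {G} = {G} (intersection, +0)
NRU@3: {G} ∩ {G} = {G} (intersection, +0)
INRU@3: {G} ∩ {G} = {G} (intersection, +0)
INPRU@3: {G} ∪ {T} = {G,T} (union, +1)
RU@4: {C} ∪ {A} = {A,C} (union, +1)
NRU@4: {A} ∩ {A,C} = {A} (intersection, +0)
INRU@4: {G} ∪ {A} = {A,G} (union, +1)
INPRU@4: {A,G} ∩ {G} = {G} (intersection, +0)
RU@5: {T} ∪ {C} = {C,T} (union, +1)
NRU@5: {C} ∩ {C,T} = {C} (intersection, +0)
INRU@5: {T} ∪ {C} = {C,T} (union, +1)
INPRU@5: {C,T} ∩ {C} = {C} (intersection, +0)
per-site changes: [2, 2, 2, 1, 2, 2]; total = 11

1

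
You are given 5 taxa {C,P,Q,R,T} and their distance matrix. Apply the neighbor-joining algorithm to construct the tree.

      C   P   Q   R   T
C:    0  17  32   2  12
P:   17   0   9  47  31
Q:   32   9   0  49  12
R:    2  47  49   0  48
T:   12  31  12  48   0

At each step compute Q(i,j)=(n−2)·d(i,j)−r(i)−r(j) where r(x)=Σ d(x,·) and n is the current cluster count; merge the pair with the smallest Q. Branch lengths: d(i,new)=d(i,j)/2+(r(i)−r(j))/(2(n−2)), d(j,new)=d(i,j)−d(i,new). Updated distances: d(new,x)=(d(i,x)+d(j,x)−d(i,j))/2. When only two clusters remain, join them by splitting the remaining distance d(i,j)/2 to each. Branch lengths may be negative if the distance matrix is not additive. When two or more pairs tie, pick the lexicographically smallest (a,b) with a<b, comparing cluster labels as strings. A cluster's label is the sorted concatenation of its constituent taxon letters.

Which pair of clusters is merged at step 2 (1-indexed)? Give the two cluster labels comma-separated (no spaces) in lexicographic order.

1. join C+R (d=2, Q=-203) ⇒ CR; edges |C|=-77/6, |R|=89/6
  updated: d(CR,P)=31, d(CR,Q)=79/2, d(CR,T)=29
2. join CR+T (d=29, Q=-227/2) ⇒ CRT; edges |CR|=171/8, |T|=61/8
  updated: d(CRT,P)=33/2, d(CRT,Q)=45/4
3. join CRT+P (d=33/2, Q=-147/4) ⇒ CPRT; edges |CRT|=75/8, |P|=57/8
  updated: d(CPRT,Q)=15/8
4. join CPRT+Q (d=15/8) ⇒ CPQRT; edges |CPRT|=15/16, |Q|=15/16
final tree: ((((C:-77/6,R:89/6):171/8,T:61/8):75/8,P:57/8):15/16,Q:15/16)
total length: 395/8

CR,T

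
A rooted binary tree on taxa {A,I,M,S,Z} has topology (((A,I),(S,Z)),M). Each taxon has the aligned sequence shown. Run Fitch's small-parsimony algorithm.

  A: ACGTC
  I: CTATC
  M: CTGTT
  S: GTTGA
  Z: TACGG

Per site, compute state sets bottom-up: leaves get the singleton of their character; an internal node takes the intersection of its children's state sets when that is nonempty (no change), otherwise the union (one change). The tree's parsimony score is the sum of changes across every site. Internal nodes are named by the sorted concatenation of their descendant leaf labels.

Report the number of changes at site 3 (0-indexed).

[col 0] AI: children A:{A}, I:{C} ∪→ {A,C}; cost 1
[col 0] SZ: children S:{G}, Z:{T} ∪→ {G,T}; cost 1
[col 0] AISZ: children AI:{A,C}, SZ:{G,T} ∪→ {A,C,G,T}; cost 1
[col 0] AIMSZ: children AISZ:{A,C,G,T}, M:{C} ∩→ {C}; cost 0
[col 1] AI: children A:{C}, I:{T} ∪→ {C,T}; cost 1
[col 1] SZ: children S:{T}, Z:{A} ∪→ {A,T}; cost 1
[col 1] AISZ: children AI:{C,T}, SZ:{A,T} ∩→ {T}; cost 0
[col 1] AIMSZ: children AISZ:{T}, M:{T} ∩→ {T}; cost 0
[col 2] AI: children A:{G}, I:{A} ∪→ {A,G}; cost 1
[col 2] SZ: children S:{T}, Z:{C} ∪→ {C,T}; cost 1
[col 2] AISZ: children AI:{A,G}, SZ:{C,T} ∪→ {A,C,G,T}; cost 1
[col 2] AIMSZ: children AISZ:{A,C,G,T}, M:{G} ∩→ {G}; cost 0
[col 3] AI: children A:{T}, I:{T} ∩→ {T}; cost 0
[col 3] SZ: children S:{G}, Z:{G} ∩→ {G}; cost 0
[col 3] AISZ: children AI:{T}, SZ:{G} ∪→ {G,T}; cost 1
[col 3] AIMSZ: children AISZ:{G,T}, M:{T} ∩→ {T}; cost 0
[col 4] AI: children A:{C}, I:{C} ∩→ {C}; cost 0
[col 4] SZ: children S:{A}, Z:{G} ∪→ {A,G}; cost 1
[col 4] AISZ: children AI:{C}, SZ:{A,G} ∪→ {A,C,G}; cost 1
[col 4] AIMSZ: children AISZ:{A,C,G}, M:{T} ∪→ {A,C,G,T}; cost 1
per-site changes: [3, 2, 3, 1, 3]; total = 12

1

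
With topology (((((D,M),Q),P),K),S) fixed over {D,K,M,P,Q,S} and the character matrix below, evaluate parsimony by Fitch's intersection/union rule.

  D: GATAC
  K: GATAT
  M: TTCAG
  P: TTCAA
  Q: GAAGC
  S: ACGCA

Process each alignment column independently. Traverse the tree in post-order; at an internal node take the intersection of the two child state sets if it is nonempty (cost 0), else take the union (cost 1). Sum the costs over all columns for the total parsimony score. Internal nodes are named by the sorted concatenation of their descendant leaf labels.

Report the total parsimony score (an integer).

15

site 0, node DM: D={G} ∪ M={T} → {G,T} (+1)
site 0, node DMQ: DM={G,T} ∩ Q={G} → {G} (+0)
site 0, node DMPQ: DMQ={G} ∪ P={T} → {G,T} (+1)
site 0, node DKMPQ: DMPQ={G,T} ∩ K={G} → {G} (+0)
site 0, node DKMPQS: DKMPQ={G} ∪ S={A} → {A,G} (+1)
site 1, node DM: D={A} ∪ M={T} → {A,T} (+1)
site 1, node DMQ: DM={A,T} ∩ Q={A} → {A} (+0)
site 1, node DMPQ: DMQ={A} ∪ P={T} → {A,T} (+1)
site 1, node DKMPQ: DMPQ={A,T} ∩ K={A} → {A} (+0)
site 1, node DKMPQS: DKMPQ={A} ∪ S={C} → {A,C} (+1)
site 2, node DM: D={T} ∪ M={C} → {C,T} (+1)
site 2, node DMQ: DM={C,T} ∪ Q={A} → {A,C,T} (+1)
site 2, node DMPQ: DMQ={A,C,T} ∩ P={C} → {C} (+0)
site 2, node DKMPQ: DMPQ={C} ∪ K={T} → {C,T} (+1)
site 2, node DKMPQS: DKMPQ={C,T} ∪ S={G} → {C,G,T} (+1)
site 3, node DM: D={A} ∩ M={A} → {A} (+0)
site 3, node DMQ: DM={A} ∪ Q={G} → {A,G} (+1)
site 3, node DMPQ: DMQ={A,G} ∩ P={A} → {A} (+0)
site 3, node DKMPQ: DMPQ={A} ∩ K={A} → {A} (+0)
site 3, node DKMPQS: DKMPQ={A} ∪ S={C} → {A,C} (+1)
site 4, node DM: D={C} ∪ M={G} → {C,G} (+1)
site 4, node DMQ: DM={C,G} ∩ Q={C} → {C} (+0)
site 4, node DMPQ: DMQ={C} ∪ P={A} → {A,C} (+1)
site 4, node DKMPQ: DMPQ={A,C} ∪ K={T} → {A,C,T} (+1)
site 4, node DKMPQS: DKMPQ={A,C,T} ∩ S={A} → {A} (+0)
per-site changes: [3, 3, 4, 2, 3]; total = 15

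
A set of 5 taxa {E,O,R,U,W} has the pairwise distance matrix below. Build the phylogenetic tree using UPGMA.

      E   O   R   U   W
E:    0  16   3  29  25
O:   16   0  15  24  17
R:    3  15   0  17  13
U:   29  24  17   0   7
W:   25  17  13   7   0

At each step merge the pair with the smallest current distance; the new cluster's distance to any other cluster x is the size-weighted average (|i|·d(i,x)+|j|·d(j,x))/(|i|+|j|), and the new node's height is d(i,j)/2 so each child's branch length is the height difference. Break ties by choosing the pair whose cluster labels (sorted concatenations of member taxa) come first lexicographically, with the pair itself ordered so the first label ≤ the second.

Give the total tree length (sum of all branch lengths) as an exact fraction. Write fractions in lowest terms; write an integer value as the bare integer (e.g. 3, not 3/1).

iteration 1: select E,R (d=3); attach at lengths (3/2, 3/2); label the merged cluster ER
  updated: d(ER,O)=31/2, d(ER,U)=23, d(ER,W)=19
iteration 2: select U,W (d=7); attach at lengths (7/2, 7/2); label the merged cluster UW
  updated: d(ER,UW)=21, d(O,UW)=41/2
iteration 3: select ER,O (d=31/2); attach at lengths (25/4, 31/4); label the merged cluster EOR
  updated: d(EOR,UW)=125/6
iteration 4: select EOR,UW (d=125/6); attach at lengths (8/3, 83/12); label the merged cluster EORUW
final tree: (((E:3/2,R:3/2):25/4,O:31/4):8/3,(U:7/2,W:7/2):83/12)
total length: 403/12

403/12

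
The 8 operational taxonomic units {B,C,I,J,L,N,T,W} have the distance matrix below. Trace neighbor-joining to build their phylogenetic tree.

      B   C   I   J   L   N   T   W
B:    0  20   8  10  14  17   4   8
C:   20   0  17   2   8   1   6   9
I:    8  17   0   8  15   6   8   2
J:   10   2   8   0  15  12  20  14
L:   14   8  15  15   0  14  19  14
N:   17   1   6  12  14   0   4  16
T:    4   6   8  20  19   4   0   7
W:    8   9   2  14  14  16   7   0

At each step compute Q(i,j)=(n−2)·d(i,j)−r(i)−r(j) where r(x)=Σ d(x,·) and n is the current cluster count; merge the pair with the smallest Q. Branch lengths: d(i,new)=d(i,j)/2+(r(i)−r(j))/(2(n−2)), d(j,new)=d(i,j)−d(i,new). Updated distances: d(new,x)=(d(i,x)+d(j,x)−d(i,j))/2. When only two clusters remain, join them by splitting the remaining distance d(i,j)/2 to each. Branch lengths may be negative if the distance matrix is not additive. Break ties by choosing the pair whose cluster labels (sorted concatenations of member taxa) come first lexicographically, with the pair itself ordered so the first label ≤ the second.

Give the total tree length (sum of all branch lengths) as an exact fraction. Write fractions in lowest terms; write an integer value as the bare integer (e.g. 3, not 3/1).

499/16

iteration 1: select C,J (d=2, Q=-132); attach at lengths (-1/2, 5/2); label the merged cluster CJ
  updated: d(B,CJ)=14, d(CJ,I)=23/2, d(CJ,L)=21/2, d(CJ,N)=11/2, d(CJ,T)=12, d(CJ,W)=21/2
iteration 2: select B,T (d=4, Q=-99); attach at lengths (31/10, 9/10); label the merged cluster BT
  updated: d(BT,CJ)=11, d(BT,I)=6, d(BT,L)=29/2, d(BT,N)=17/2, d(BT,W)=11/2
iteration 3: select I,W (d=2, Q=-161/2); attach at lengths (1/16, 31/16); label the merged cluster IW
  updated: d(BT,IW)=19/4, d(CJ,IW)=10, d(IW,L)=27/2, d(IW,N)=10
iteration 4: select BT,IW (d=19/4, Q=-251/4); attach at lengths (59/24, 55/24); label the merged cluster BITW
  updated: d(BITW,CJ)=65/8, d(BITW,L)=93/8, d(BITW,N)=55/8
iteration 5: select BITW,L (d=93/8, Q=-79/2); attach at lengths (55/16, 131/16); label the merged cluster BILTW
  updated: d(BILTW,CJ)=7/2, d(BILTW,N)=37/8
iteration 6: select BILTW,CJ (d=7/2, Q=-109/8); attach at lengths (21/16, 35/16); label the merged cluster BCIJLTW
  updated: d(BCIJLTW,N)=53/16
iteration 7: select BCIJLTW,N (d=53/16); attach at lengths (53/32, 53/32); label the merged cluster BCIJLNTW
final tree: (((((B:31/10,T:9/10):59/24,(I:1/16,W:31/16):55/24):55/16,L:131/16):21/16,(C:-1/2,J:5/2):35/16):53/32,N:53/32)
total length: 499/16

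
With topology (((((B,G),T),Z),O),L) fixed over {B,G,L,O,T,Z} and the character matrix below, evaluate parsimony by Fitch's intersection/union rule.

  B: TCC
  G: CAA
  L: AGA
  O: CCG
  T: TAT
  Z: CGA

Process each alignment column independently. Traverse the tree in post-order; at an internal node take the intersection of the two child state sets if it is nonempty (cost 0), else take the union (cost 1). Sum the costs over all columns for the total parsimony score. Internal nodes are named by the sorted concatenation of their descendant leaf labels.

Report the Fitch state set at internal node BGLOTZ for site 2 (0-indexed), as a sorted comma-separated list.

A

[col 0] BG: children B:{T}, G:{C} ∪→ {C,T}; cost 1
[col 0] BGT: children BG:{C,T}, T:{T} ∩→ {T}; cost 0
[col 0] BGTZ: children BGT:{T}, Z:{C} ∪→ {C,T}; cost 1
[col 0] BGOTZ: children BGTZ:{C,T}, O:{C} ∩→ {C}; cost 0
[col 0] BGLOTZ: children BGOTZ:{C}, L:{A} ∪→ {A,C}; cost 1
[col 1] BG: children B:{C}, G:{A} ∪→ {A,C}; cost 1
[col 1] BGT: children BG:{A,C}, T:{A} ∩→ {A}; cost 0
[col 1] BGTZ: children BGT:{A}, Z:{G} ∪→ {A,G}; cost 1
[col 1] BGOTZ: children BGTZ:{A,G}, O:{C} ∪→ {A,C,G}; cost 1
[col 1] BGLOTZ: children BGOTZ:{A,C,G}, L:{G} ∩→ {G}; cost 0
[col 2] BG: children B:{C}, G:{A} ∪→ {A,C}; cost 1
[col 2] BGT: children BG:{A,C}, T:{T} ∪→ {A,C,T}; cost 1
[col 2] BGTZ: children BGT:{A,C,T}, Z:{A} ∩→ {A}; cost 0
[col 2] BGOTZ: children BGTZ:{A}, O:{G} ∪→ {A,G}; cost 1
[col 2] BGLOTZ: children BGOTZ:{A,G}, L:{A} ∩→ {A}; cost 0
per-site changes: [3, 3, 3]; total = 9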